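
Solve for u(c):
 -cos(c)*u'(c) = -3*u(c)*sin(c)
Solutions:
 u(c) = C1/cos(c)^3


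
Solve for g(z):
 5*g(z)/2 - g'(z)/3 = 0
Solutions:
 g(z) = C1*exp(15*z/2)


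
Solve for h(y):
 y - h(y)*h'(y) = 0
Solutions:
 h(y) = -sqrt(C1 + y^2)
 h(y) = sqrt(C1 + y^2)


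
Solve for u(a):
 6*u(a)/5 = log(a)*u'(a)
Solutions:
 u(a) = C1*exp(6*li(a)/5)


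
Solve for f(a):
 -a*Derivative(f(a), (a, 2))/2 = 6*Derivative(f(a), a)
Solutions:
 f(a) = C1 + C2/a^11


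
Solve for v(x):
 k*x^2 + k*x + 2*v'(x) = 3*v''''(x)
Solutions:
 v(x) = C1 + C4*exp(2^(1/3)*3^(2/3)*x/3) - k*x^3/6 - k*x^2/4 + (C2*sin(2^(1/3)*3^(1/6)*x/2) + C3*cos(2^(1/3)*3^(1/6)*x/2))*exp(-2^(1/3)*3^(2/3)*x/6)


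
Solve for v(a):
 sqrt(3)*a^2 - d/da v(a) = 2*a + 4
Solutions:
 v(a) = C1 + sqrt(3)*a^3/3 - a^2 - 4*a


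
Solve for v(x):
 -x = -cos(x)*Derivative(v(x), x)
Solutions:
 v(x) = C1 + Integral(x/cos(x), x)


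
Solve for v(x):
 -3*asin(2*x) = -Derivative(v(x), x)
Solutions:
 v(x) = C1 + 3*x*asin(2*x) + 3*sqrt(1 - 4*x^2)/2


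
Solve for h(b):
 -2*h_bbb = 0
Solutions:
 h(b) = C1 + C2*b + C3*b^2


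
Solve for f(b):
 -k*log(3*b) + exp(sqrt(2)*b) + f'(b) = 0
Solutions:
 f(b) = C1 + b*k*log(b) + b*k*(-1 + log(3)) - sqrt(2)*exp(sqrt(2)*b)/2


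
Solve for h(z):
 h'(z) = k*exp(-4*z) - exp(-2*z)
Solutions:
 h(z) = C1 - k*exp(-4*z)/4 + exp(-2*z)/2


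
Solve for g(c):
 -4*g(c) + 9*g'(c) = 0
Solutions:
 g(c) = C1*exp(4*c/9)


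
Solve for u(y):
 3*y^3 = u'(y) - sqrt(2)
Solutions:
 u(y) = C1 + 3*y^4/4 + sqrt(2)*y


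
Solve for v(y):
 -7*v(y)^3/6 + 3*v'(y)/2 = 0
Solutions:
 v(y) = -3*sqrt(2)*sqrt(-1/(C1 + 7*y))/2
 v(y) = 3*sqrt(2)*sqrt(-1/(C1 + 7*y))/2


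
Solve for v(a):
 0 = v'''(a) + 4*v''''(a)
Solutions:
 v(a) = C1 + C2*a + C3*a^2 + C4*exp(-a/4)


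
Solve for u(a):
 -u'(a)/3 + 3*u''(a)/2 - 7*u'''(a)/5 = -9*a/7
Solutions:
 u(a) = C1 + C2*exp(a*(45 - sqrt(345))/84) + C3*exp(a*(sqrt(345) + 45)/84) + 27*a^2/14 + 243*a/14


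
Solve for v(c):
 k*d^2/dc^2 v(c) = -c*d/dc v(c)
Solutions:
 v(c) = C1 + C2*sqrt(k)*erf(sqrt(2)*c*sqrt(1/k)/2)


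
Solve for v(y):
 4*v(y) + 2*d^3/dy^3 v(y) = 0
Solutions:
 v(y) = C3*exp(-2^(1/3)*y) + (C1*sin(2^(1/3)*sqrt(3)*y/2) + C2*cos(2^(1/3)*sqrt(3)*y/2))*exp(2^(1/3)*y/2)


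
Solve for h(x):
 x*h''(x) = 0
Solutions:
 h(x) = C1 + C2*x


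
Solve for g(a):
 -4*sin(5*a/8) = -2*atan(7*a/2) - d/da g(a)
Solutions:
 g(a) = C1 - 2*a*atan(7*a/2) + 2*log(49*a^2 + 4)/7 - 32*cos(5*a/8)/5


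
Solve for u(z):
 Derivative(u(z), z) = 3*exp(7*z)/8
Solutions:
 u(z) = C1 + 3*exp(7*z)/56


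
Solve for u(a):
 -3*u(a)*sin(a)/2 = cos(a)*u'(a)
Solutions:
 u(a) = C1*cos(a)^(3/2)


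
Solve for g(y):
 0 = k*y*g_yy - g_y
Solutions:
 g(y) = C1 + y^(((re(k) + 1)*re(k) + im(k)^2)/(re(k)^2 + im(k)^2))*(C2*sin(log(y)*Abs(im(k))/(re(k)^2 + im(k)^2)) + C3*cos(log(y)*im(k)/(re(k)^2 + im(k)^2)))


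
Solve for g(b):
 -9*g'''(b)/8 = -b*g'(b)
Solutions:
 g(b) = C1 + Integral(C2*airyai(2*3^(1/3)*b/3) + C3*airybi(2*3^(1/3)*b/3), b)


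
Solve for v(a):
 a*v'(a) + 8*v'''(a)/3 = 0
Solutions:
 v(a) = C1 + Integral(C2*airyai(-3^(1/3)*a/2) + C3*airybi(-3^(1/3)*a/2), a)


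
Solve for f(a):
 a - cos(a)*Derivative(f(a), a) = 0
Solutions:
 f(a) = C1 + Integral(a/cos(a), a)


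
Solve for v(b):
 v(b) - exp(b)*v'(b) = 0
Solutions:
 v(b) = C1*exp(-exp(-b))


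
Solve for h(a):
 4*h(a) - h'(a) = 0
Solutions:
 h(a) = C1*exp(4*a)


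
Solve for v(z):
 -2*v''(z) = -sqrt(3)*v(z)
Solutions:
 v(z) = C1*exp(-sqrt(2)*3^(1/4)*z/2) + C2*exp(sqrt(2)*3^(1/4)*z/2)


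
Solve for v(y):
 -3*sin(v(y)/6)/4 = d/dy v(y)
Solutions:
 3*y/4 + 3*log(cos(v(y)/6) - 1) - 3*log(cos(v(y)/6) + 1) = C1


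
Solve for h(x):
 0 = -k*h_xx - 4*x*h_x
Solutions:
 h(x) = C1 + C2*sqrt(k)*erf(sqrt(2)*x*sqrt(1/k))


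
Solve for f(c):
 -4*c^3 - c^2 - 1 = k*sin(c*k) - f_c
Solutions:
 f(c) = C1 + c^4 + c^3/3 + c - cos(c*k)


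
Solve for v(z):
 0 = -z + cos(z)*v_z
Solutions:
 v(z) = C1 + Integral(z/cos(z), z)


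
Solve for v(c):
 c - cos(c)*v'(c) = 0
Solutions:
 v(c) = C1 + Integral(c/cos(c), c)


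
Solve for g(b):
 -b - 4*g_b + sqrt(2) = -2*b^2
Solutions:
 g(b) = C1 + b^3/6 - b^2/8 + sqrt(2)*b/4


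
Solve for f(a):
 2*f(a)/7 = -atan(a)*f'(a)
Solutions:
 f(a) = C1*exp(-2*Integral(1/atan(a), a)/7)


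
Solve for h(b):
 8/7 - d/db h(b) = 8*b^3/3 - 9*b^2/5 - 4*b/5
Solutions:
 h(b) = C1 - 2*b^4/3 + 3*b^3/5 + 2*b^2/5 + 8*b/7


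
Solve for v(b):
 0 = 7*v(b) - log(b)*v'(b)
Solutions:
 v(b) = C1*exp(7*li(b))


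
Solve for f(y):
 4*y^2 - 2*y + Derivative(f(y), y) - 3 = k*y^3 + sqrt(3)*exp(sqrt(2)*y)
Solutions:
 f(y) = C1 + k*y^4/4 - 4*y^3/3 + y^2 + 3*y + sqrt(6)*exp(sqrt(2)*y)/2


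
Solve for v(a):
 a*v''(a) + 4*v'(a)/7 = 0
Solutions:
 v(a) = C1 + C2*a^(3/7)


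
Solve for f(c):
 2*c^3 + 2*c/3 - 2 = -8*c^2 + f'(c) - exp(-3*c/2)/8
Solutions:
 f(c) = C1 + c^4/2 + 8*c^3/3 + c^2/3 - 2*c - exp(-3*c/2)/12


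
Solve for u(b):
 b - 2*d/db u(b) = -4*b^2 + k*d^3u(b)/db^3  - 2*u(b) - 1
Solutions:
 u(b) = C1*exp(b*(3^(1/3)*(sqrt(3)*sqrt((27 + 8/k)/k^2) - 9/k)^(1/3)/6 - 3^(5/6)*I*(sqrt(3)*sqrt((27 + 8/k)/k^2) - 9/k)^(1/3)/6 + 4/(k*(-3^(1/3) + 3^(5/6)*I)*(sqrt(3)*sqrt((27 + 8/k)/k^2) - 9/k)^(1/3)))) + C2*exp(b*(3^(1/3)*(sqrt(3)*sqrt((27 + 8/k)/k^2) - 9/k)^(1/3)/6 + 3^(5/6)*I*(sqrt(3)*sqrt((27 + 8/k)/k^2) - 9/k)^(1/3)/6 - 4/(k*(3^(1/3) + 3^(5/6)*I)*(sqrt(3)*sqrt((27 + 8/k)/k^2) - 9/k)^(1/3)))) + C3*exp(3^(1/3)*b*(-(sqrt(3)*sqrt((27 + 8/k)/k^2) - 9/k)^(1/3) + 2*3^(1/3)/(k*(sqrt(3)*sqrt((27 + 8/k)/k^2) - 9/k)^(1/3)))/3) - 2*b^2 - 9*b/2 - 5


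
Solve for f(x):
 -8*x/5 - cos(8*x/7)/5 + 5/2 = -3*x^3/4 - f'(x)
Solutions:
 f(x) = C1 - 3*x^4/16 + 4*x^2/5 - 5*x/2 + 7*sin(8*x/7)/40


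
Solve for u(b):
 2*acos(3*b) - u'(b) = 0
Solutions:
 u(b) = C1 + 2*b*acos(3*b) - 2*sqrt(1 - 9*b^2)/3


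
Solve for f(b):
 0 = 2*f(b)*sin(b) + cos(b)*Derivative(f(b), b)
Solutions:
 f(b) = C1*cos(b)^2


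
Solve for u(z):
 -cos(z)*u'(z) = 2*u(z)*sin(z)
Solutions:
 u(z) = C1*cos(z)^2


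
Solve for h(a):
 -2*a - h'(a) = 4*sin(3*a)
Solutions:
 h(a) = C1 - a^2 + 4*cos(3*a)/3


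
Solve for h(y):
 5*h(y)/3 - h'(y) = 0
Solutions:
 h(y) = C1*exp(5*y/3)


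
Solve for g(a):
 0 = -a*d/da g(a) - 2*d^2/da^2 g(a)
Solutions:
 g(a) = C1 + C2*erf(a/2)


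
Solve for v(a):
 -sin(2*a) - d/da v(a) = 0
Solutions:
 v(a) = C1 + cos(2*a)/2


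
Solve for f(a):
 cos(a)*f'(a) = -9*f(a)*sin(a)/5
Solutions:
 f(a) = C1*cos(a)^(9/5)


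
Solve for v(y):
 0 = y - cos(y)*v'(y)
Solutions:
 v(y) = C1 + Integral(y/cos(y), y)


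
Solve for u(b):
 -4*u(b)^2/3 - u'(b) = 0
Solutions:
 u(b) = 3/(C1 + 4*b)


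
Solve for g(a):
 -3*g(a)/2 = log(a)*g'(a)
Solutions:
 g(a) = C1*exp(-3*li(a)/2)


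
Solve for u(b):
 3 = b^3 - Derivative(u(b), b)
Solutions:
 u(b) = C1 + b^4/4 - 3*b


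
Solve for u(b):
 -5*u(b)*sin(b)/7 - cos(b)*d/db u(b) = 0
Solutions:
 u(b) = C1*cos(b)^(5/7)


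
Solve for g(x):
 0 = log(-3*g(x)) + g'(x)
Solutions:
 Integral(1/(log(-_y) + log(3)), (_y, g(x))) = C1 - x


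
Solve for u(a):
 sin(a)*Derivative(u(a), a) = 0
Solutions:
 u(a) = C1


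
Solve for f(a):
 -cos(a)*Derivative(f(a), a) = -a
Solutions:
 f(a) = C1 + Integral(a/cos(a), a)


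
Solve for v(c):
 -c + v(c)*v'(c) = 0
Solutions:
 v(c) = -sqrt(C1 + c^2)
 v(c) = sqrt(C1 + c^2)


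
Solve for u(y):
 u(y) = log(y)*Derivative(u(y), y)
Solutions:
 u(y) = C1*exp(li(y))


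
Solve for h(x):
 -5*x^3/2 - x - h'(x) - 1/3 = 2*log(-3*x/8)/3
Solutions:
 h(x) = C1 - 5*x^4/8 - x^2/2 - 2*x*log(-x)/3 + x*(-2*log(3)/3 + 1/3 + 2*log(2))


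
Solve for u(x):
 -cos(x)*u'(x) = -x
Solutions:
 u(x) = C1 + Integral(x/cos(x), x)


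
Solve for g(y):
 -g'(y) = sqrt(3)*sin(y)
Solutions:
 g(y) = C1 + sqrt(3)*cos(y)


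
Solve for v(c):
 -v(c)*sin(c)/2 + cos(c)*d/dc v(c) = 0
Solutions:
 v(c) = C1/sqrt(cos(c))


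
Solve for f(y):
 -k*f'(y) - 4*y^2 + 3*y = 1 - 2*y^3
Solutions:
 f(y) = C1 + y^4/(2*k) - 4*y^3/(3*k) + 3*y^2/(2*k) - y/k


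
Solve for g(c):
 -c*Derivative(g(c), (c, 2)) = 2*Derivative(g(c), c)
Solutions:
 g(c) = C1 + C2/c


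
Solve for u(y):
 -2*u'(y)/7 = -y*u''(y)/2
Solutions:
 u(y) = C1 + C2*y^(11/7)


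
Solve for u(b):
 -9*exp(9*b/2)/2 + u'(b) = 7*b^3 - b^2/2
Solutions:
 u(b) = C1 + 7*b^4/4 - b^3/6 + exp(9*b/2)


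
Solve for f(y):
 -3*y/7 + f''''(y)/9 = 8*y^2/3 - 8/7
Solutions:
 f(y) = C1 + C2*y + C3*y^2 + C4*y^3 + y^6/15 + 9*y^5/280 - 3*y^4/7


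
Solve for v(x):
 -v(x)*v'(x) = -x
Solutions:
 v(x) = -sqrt(C1 + x^2)
 v(x) = sqrt(C1 + x^2)


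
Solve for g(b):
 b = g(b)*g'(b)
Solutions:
 g(b) = -sqrt(C1 + b^2)
 g(b) = sqrt(C1 + b^2)


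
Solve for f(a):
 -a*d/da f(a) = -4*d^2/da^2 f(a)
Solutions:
 f(a) = C1 + C2*erfi(sqrt(2)*a/4)


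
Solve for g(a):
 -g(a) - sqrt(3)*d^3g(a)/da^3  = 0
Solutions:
 g(a) = C3*exp(-3^(5/6)*a/3) + (C1*sin(3^(1/3)*a/2) + C2*cos(3^(1/3)*a/2))*exp(3^(5/6)*a/6)


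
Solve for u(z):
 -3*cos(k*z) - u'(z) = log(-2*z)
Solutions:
 u(z) = C1 - z*log(-z) - z*log(2) + z - 3*Piecewise((sin(k*z)/k, Ne(k, 0)), (z, True))


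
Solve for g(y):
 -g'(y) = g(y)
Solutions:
 g(y) = C1*exp(-y)


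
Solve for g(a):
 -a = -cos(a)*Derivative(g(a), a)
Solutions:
 g(a) = C1 + Integral(a/cos(a), a)


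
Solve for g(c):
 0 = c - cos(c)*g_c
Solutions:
 g(c) = C1 + Integral(c/cos(c), c)


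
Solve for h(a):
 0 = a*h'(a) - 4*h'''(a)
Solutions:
 h(a) = C1 + Integral(C2*airyai(2^(1/3)*a/2) + C3*airybi(2^(1/3)*a/2), a)


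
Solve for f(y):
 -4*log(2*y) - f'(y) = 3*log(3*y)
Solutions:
 f(y) = C1 - 7*y*log(y) - y*log(432) + 7*y


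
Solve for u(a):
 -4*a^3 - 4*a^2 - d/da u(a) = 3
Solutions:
 u(a) = C1 - a^4 - 4*a^3/3 - 3*a


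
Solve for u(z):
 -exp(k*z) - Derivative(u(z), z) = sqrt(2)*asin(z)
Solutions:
 u(z) = C1 - sqrt(2)*(z*asin(z) + sqrt(1 - z^2)) - Piecewise((exp(k*z)/k, Ne(k, 0)), (z, True))


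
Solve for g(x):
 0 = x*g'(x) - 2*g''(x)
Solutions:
 g(x) = C1 + C2*erfi(x/2)


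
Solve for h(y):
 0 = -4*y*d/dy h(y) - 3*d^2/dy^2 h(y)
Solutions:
 h(y) = C1 + C2*erf(sqrt(6)*y/3)


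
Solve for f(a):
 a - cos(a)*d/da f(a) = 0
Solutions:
 f(a) = C1 + Integral(a/cos(a), a)


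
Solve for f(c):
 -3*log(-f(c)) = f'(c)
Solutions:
 -li(-f(c)) = C1 - 3*c


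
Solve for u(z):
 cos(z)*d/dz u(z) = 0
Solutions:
 u(z) = C1


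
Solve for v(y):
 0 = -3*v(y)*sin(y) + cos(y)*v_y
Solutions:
 v(y) = C1/cos(y)^3


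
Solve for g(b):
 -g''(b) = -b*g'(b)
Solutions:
 g(b) = C1 + C2*erfi(sqrt(2)*b/2)


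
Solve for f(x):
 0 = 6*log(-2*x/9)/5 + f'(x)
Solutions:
 f(x) = C1 - 6*x*log(-x)/5 + 6*x*(-log(2) + 1 + 2*log(3))/5


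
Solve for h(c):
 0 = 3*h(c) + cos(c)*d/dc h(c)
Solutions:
 h(c) = C1*(sin(c) - 1)^(3/2)/(sin(c) + 1)^(3/2)


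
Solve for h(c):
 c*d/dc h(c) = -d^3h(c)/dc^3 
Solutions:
 h(c) = C1 + Integral(C2*airyai(-c) + C3*airybi(-c), c)


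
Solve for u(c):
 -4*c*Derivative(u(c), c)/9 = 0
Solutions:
 u(c) = C1


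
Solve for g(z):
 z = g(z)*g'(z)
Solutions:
 g(z) = -sqrt(C1 + z^2)
 g(z) = sqrt(C1 + z^2)


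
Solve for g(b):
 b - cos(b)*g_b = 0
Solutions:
 g(b) = C1 + Integral(b/cos(b), b)


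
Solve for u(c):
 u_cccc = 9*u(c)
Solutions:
 u(c) = C1*exp(-sqrt(3)*c) + C2*exp(sqrt(3)*c) + C3*sin(sqrt(3)*c) + C4*cos(sqrt(3)*c)


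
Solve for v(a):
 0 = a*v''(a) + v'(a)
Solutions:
 v(a) = C1 + C2*log(a)


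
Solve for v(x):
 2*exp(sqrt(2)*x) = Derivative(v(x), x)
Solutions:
 v(x) = C1 + sqrt(2)*exp(sqrt(2)*x)


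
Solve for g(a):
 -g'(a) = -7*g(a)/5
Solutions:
 g(a) = C1*exp(7*a/5)


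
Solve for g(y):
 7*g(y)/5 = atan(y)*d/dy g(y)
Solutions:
 g(y) = C1*exp(7*Integral(1/atan(y), y)/5)


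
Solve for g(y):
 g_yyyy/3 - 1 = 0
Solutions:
 g(y) = C1 + C2*y + C3*y^2 + C4*y^3 + y^4/8


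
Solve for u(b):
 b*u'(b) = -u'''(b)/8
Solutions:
 u(b) = C1 + Integral(C2*airyai(-2*b) + C3*airybi(-2*b), b)


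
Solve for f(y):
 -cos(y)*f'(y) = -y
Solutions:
 f(y) = C1 + Integral(y/cos(y), y)


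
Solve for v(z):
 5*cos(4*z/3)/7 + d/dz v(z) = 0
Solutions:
 v(z) = C1 - 15*sin(4*z/3)/28


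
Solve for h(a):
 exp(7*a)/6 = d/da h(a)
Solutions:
 h(a) = C1 + exp(7*a)/42


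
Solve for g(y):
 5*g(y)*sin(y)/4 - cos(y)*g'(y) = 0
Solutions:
 g(y) = C1/cos(y)^(5/4)


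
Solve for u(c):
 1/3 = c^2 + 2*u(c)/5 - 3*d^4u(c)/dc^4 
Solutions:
 u(c) = C1*exp(-15^(3/4)*2^(1/4)*c/15) + C2*exp(15^(3/4)*2^(1/4)*c/15) + C3*sin(15^(3/4)*2^(1/4)*c/15) + C4*cos(15^(3/4)*2^(1/4)*c/15) - 5*c^2/2 + 5/6


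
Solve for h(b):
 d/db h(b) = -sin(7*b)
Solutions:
 h(b) = C1 + cos(7*b)/7


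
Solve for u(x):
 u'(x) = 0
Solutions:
 u(x) = C1


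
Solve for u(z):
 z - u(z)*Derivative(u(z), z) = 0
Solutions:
 u(z) = -sqrt(C1 + z^2)
 u(z) = sqrt(C1 + z^2)


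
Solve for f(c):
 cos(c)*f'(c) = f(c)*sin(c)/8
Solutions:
 f(c) = C1/cos(c)^(1/8)


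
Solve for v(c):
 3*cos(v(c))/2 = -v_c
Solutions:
 v(c) = pi - asin((C1 + exp(3*c))/(C1 - exp(3*c)))
 v(c) = asin((C1 + exp(3*c))/(C1 - exp(3*c)))


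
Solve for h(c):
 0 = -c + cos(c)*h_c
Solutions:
 h(c) = C1 + Integral(c/cos(c), c)


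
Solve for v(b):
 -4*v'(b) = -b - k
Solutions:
 v(b) = C1 + b^2/8 + b*k/4


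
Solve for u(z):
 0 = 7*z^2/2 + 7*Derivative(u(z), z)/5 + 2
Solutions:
 u(z) = C1 - 5*z^3/6 - 10*z/7


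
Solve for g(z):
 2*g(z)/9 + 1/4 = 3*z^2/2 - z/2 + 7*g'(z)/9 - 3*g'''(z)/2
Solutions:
 g(z) = C1*exp(2^(1/3)*z*(7*2^(1/3)/(sqrt(43)/27 + 1)^(1/3) + 9*(sqrt(43)/27 + 1)^(1/3))/54)*sin(sqrt(3)*z*(-9*(2*sqrt(43)/27 + 2)^(1/3) + 14/(2*sqrt(43)/27 + 2)^(1/3))/54) + C2*exp(2^(1/3)*z*(7*2^(1/3)/(sqrt(43)/27 + 1)^(1/3) + 9*(sqrt(43)/27 + 1)^(1/3))/54)*cos(sqrt(3)*z*(-9*(2*sqrt(43)/27 + 2)^(1/3) + 14/(2*sqrt(43)/27 + 2)^(1/3))/54) + C3*exp(-2^(1/3)*z*(7*2^(1/3)/(sqrt(43)/27 + 1)^(1/3) + 9*(sqrt(43)/27 + 1)^(1/3))/27) + 27*z^2/4 + 45*z + 1251/8


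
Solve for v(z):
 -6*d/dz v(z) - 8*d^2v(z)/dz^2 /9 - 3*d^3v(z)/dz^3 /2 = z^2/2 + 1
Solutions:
 v(z) = C1 - z^3/36 + z^2/81 - 2251*z/17496 + (C2*sin(2*sqrt(713)*z/27) + C3*cos(2*sqrt(713)*z/27))*exp(-8*z/27)


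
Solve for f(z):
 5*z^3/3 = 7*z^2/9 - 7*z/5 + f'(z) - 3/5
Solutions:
 f(z) = C1 + 5*z^4/12 - 7*z^3/27 + 7*z^2/10 + 3*z/5


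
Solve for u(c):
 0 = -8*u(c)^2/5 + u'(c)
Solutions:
 u(c) = -5/(C1 + 8*c)


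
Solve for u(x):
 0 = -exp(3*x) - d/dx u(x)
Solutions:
 u(x) = C1 - exp(3*x)/3


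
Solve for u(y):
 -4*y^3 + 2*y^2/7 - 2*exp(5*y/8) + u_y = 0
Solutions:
 u(y) = C1 + y^4 - 2*y^3/21 + 16*exp(5*y/8)/5


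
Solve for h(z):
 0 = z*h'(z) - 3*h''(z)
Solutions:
 h(z) = C1 + C2*erfi(sqrt(6)*z/6)


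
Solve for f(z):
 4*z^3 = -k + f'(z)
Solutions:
 f(z) = C1 + k*z + z^4


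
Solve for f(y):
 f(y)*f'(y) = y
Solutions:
 f(y) = -sqrt(C1 + y^2)
 f(y) = sqrt(C1 + y^2)


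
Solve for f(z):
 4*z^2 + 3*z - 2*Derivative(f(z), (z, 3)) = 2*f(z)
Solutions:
 f(z) = C3*exp(-z) + 2*z^2 + 3*z/2 + (C1*sin(sqrt(3)*z/2) + C2*cos(sqrt(3)*z/2))*exp(z/2)


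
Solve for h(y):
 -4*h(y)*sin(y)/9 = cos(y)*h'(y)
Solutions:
 h(y) = C1*cos(y)^(4/9)


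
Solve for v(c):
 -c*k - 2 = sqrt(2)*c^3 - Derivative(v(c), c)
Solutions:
 v(c) = C1 + sqrt(2)*c^4/4 + c^2*k/2 + 2*c


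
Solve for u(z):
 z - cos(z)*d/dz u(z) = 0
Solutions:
 u(z) = C1 + Integral(z/cos(z), z)


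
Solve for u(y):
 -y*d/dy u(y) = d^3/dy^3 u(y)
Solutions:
 u(y) = C1 + Integral(C2*airyai(-y) + C3*airybi(-y), y)


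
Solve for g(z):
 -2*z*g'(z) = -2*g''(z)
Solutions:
 g(z) = C1 + C2*erfi(sqrt(2)*z/2)


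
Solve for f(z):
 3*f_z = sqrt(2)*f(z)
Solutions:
 f(z) = C1*exp(sqrt(2)*z/3)


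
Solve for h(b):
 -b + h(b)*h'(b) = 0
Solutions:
 h(b) = -sqrt(C1 + b^2)
 h(b) = sqrt(C1 + b^2)


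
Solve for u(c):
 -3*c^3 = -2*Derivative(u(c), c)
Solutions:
 u(c) = C1 + 3*c^4/8


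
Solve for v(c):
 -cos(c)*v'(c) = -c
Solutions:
 v(c) = C1 + Integral(c/cos(c), c)


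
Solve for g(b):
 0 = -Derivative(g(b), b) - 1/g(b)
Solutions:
 g(b) = -sqrt(C1 - 2*b)
 g(b) = sqrt(C1 - 2*b)


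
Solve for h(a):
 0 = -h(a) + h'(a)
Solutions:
 h(a) = C1*exp(a)


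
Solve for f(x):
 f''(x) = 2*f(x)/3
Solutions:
 f(x) = C1*exp(-sqrt(6)*x/3) + C2*exp(sqrt(6)*x/3)


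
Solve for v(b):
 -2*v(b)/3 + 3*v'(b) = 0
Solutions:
 v(b) = C1*exp(2*b/9)


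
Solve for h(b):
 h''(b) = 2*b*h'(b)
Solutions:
 h(b) = C1 + C2*erfi(b)


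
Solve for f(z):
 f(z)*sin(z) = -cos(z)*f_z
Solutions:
 f(z) = C1*cos(z)


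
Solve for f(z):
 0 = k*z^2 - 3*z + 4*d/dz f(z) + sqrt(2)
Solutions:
 f(z) = C1 - k*z^3/12 + 3*z^2/8 - sqrt(2)*z/4


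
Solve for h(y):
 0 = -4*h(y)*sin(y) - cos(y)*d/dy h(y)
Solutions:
 h(y) = C1*cos(y)^4


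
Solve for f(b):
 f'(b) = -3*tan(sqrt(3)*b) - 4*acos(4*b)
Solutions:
 f(b) = C1 - 4*b*acos(4*b) + sqrt(1 - 16*b^2) + sqrt(3)*log(cos(sqrt(3)*b))


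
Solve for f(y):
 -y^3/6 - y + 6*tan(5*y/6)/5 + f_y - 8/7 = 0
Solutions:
 f(y) = C1 + y^4/24 + y^2/2 + 8*y/7 + 36*log(cos(5*y/6))/25


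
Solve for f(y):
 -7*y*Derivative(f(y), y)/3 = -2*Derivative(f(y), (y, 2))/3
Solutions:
 f(y) = C1 + C2*erfi(sqrt(7)*y/2)


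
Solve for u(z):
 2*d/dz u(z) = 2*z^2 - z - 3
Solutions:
 u(z) = C1 + z^3/3 - z^2/4 - 3*z/2


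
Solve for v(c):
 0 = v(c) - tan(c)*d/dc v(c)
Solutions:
 v(c) = C1*sin(c)


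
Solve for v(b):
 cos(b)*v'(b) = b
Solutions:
 v(b) = C1 + Integral(b/cos(b), b)


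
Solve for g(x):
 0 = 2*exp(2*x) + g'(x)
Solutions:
 g(x) = C1 - exp(2*x)


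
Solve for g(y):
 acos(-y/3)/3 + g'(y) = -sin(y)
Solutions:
 g(y) = C1 - y*acos(-y/3)/3 - sqrt(9 - y^2)/3 + cos(y)


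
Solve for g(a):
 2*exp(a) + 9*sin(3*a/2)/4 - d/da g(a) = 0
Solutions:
 g(a) = C1 + 2*exp(a) - 3*cos(3*a/2)/2


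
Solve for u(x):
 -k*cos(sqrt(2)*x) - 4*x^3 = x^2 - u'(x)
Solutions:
 u(x) = C1 + sqrt(2)*k*sin(sqrt(2)*x)/2 + x^4 + x^3/3


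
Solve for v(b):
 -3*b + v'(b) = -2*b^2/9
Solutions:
 v(b) = C1 - 2*b^3/27 + 3*b^2/2


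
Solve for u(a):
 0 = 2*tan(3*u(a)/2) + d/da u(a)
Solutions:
 u(a) = -2*asin(C1*exp(-3*a))/3 + 2*pi/3
 u(a) = 2*asin(C1*exp(-3*a))/3


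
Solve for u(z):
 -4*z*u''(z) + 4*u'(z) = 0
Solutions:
 u(z) = C1 + C2*z^2


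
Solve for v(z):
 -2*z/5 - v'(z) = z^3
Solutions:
 v(z) = C1 - z^4/4 - z^2/5


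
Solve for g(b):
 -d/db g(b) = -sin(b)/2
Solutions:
 g(b) = C1 - cos(b)/2


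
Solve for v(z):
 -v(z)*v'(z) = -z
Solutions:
 v(z) = -sqrt(C1 + z^2)
 v(z) = sqrt(C1 + z^2)


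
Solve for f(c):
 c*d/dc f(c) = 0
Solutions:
 f(c) = C1


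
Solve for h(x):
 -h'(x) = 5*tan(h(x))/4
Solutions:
 h(x) = pi - asin(C1*exp(-5*x/4))
 h(x) = asin(C1*exp(-5*x/4))


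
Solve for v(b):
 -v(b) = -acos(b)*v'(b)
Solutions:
 v(b) = C1*exp(Integral(1/acos(b), b))


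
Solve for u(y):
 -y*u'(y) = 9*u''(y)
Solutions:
 u(y) = C1 + C2*erf(sqrt(2)*y/6)


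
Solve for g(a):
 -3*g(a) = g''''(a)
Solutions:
 g(a) = (C1*sin(sqrt(2)*3^(1/4)*a/2) + C2*cos(sqrt(2)*3^(1/4)*a/2))*exp(-sqrt(2)*3^(1/4)*a/2) + (C3*sin(sqrt(2)*3^(1/4)*a/2) + C4*cos(sqrt(2)*3^(1/4)*a/2))*exp(sqrt(2)*3^(1/4)*a/2)


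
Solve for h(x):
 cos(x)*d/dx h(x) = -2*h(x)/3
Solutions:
 h(x) = C1*(sin(x) - 1)^(1/3)/(sin(x) + 1)^(1/3)


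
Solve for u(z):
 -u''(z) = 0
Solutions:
 u(z) = C1 + C2*z


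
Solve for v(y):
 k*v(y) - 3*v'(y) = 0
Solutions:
 v(y) = C1*exp(k*y/3)


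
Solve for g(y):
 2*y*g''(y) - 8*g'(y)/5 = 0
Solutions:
 g(y) = C1 + C2*y^(9/5)


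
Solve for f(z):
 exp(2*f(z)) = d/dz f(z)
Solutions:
 f(z) = log(-sqrt(-1/(C1 + z))) - log(2)/2
 f(z) = log(-1/(C1 + z))/2 - log(2)/2


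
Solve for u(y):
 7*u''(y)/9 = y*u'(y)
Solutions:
 u(y) = C1 + C2*erfi(3*sqrt(14)*y/14)


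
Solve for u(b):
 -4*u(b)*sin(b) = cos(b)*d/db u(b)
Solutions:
 u(b) = C1*cos(b)^4


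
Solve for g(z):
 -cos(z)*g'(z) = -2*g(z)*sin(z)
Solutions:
 g(z) = C1/cos(z)^2


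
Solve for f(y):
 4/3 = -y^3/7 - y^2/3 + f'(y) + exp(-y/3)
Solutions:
 f(y) = C1 + y^4/28 + y^3/9 + 4*y/3 + 3*exp(-y/3)


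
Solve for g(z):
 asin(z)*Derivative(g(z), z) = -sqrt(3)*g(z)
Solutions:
 g(z) = C1*exp(-sqrt(3)*Integral(1/asin(z), z))


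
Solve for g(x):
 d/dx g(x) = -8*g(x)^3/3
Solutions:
 g(x) = -sqrt(6)*sqrt(-1/(C1 - 8*x))/2
 g(x) = sqrt(6)*sqrt(-1/(C1 - 8*x))/2


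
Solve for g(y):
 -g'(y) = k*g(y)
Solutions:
 g(y) = C1*exp(-k*y)


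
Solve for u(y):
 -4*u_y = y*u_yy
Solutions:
 u(y) = C1 + C2/y^3


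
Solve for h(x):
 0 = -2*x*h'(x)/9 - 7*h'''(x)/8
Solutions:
 h(x) = C1 + Integral(C2*airyai(-2*294^(1/3)*x/21) + C3*airybi(-2*294^(1/3)*x/21), x)


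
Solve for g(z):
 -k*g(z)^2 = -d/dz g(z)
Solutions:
 g(z) = -1/(C1 + k*z)


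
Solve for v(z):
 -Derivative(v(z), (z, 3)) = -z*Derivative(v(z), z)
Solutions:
 v(z) = C1 + Integral(C2*airyai(z) + C3*airybi(z), z)


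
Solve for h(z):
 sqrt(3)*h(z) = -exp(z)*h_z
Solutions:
 h(z) = C1*exp(sqrt(3)*exp(-z))


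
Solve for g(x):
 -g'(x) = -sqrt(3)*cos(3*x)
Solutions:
 g(x) = C1 + sqrt(3)*sin(3*x)/3


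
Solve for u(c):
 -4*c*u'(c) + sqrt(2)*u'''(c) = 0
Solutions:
 u(c) = C1 + Integral(C2*airyai(sqrt(2)*c) + C3*airybi(sqrt(2)*c), c)


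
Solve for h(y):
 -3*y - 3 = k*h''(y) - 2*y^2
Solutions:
 h(y) = C1 + C2*y + y^4/(6*k) - y^3/(2*k) - 3*y^2/(2*k)


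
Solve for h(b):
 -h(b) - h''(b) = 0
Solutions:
 h(b) = C1*sin(b) + C2*cos(b)


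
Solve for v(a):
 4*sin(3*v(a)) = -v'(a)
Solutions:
 v(a) = -acos((-C1 - exp(24*a))/(C1 - exp(24*a)))/3 + 2*pi/3
 v(a) = acos((-C1 - exp(24*a))/(C1 - exp(24*a)))/3


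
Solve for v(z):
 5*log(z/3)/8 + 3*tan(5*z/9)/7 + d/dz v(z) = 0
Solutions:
 v(z) = C1 - 5*z*log(z)/8 + 5*z/8 + 5*z*log(3)/8 + 27*log(cos(5*z/9))/35


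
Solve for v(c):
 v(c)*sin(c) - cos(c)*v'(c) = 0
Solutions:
 v(c) = C1/cos(c)


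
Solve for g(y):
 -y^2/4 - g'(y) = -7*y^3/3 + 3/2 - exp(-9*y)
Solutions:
 g(y) = C1 + 7*y^4/12 - y^3/12 - 3*y/2 - exp(-9*y)/9


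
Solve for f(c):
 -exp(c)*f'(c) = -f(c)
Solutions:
 f(c) = C1*exp(-exp(-c))


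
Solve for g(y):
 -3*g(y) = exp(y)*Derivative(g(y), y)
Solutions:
 g(y) = C1*exp(3*exp(-y))


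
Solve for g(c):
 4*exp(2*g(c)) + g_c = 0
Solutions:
 g(c) = log(-sqrt(-1/(C1 - 4*c))) - log(2)/2
 g(c) = log(-1/(C1 - 4*c))/2 - log(2)/2


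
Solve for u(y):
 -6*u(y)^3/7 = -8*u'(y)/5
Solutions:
 u(y) = -sqrt(14)*sqrt(-1/(C1 + 15*y))
 u(y) = sqrt(14)*sqrt(-1/(C1 + 15*y))


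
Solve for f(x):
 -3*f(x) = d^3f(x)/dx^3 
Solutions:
 f(x) = C3*exp(-3^(1/3)*x) + (C1*sin(3^(5/6)*x/2) + C2*cos(3^(5/6)*x/2))*exp(3^(1/3)*x/2)


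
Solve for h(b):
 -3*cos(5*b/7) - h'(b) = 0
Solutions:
 h(b) = C1 - 21*sin(5*b/7)/5


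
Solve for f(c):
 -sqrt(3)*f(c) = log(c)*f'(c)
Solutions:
 f(c) = C1*exp(-sqrt(3)*li(c))


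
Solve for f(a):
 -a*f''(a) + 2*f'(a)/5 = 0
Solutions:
 f(a) = C1 + C2*a^(7/5)


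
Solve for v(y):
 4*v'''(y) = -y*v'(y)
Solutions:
 v(y) = C1 + Integral(C2*airyai(-2^(1/3)*y/2) + C3*airybi(-2^(1/3)*y/2), y)


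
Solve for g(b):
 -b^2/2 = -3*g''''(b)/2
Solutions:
 g(b) = C1 + C2*b + C3*b^2 + C4*b^3 + b^6/1080


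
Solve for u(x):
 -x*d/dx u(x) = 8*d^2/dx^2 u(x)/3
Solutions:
 u(x) = C1 + C2*erf(sqrt(3)*x/4)


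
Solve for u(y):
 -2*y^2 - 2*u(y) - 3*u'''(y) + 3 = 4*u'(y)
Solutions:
 u(y) = C1*exp(-y*(-(9 + sqrt(145))^(1/3) + 4/(9 + sqrt(145))^(1/3))/6)*sin(sqrt(3)*y*(4/(9 + sqrt(145))^(1/3) + (9 + sqrt(145))^(1/3))/6) + C2*exp(-y*(-(9 + sqrt(145))^(1/3) + 4/(9 + sqrt(145))^(1/3))/6)*cos(sqrt(3)*y*(4/(9 + sqrt(145))^(1/3) + (9 + sqrt(145))^(1/3))/6) + C3*exp(y*(-(9 + sqrt(145))^(1/3) + 4/(9 + sqrt(145))^(1/3))/3) - y^2 + 4*y - 13/2


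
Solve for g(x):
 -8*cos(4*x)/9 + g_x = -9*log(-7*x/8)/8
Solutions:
 g(x) = C1 - 9*x*log(-x)/8 - 9*x*log(7)/8 + 9*x/8 + 27*x*log(2)/8 + 2*sin(4*x)/9


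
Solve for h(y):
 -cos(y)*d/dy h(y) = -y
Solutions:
 h(y) = C1 + Integral(y/cos(y), y)


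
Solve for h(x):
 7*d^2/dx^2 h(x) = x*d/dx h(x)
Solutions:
 h(x) = C1 + C2*erfi(sqrt(14)*x/14)


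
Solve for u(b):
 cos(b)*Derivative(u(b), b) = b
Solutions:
 u(b) = C1 + Integral(b/cos(b), b)


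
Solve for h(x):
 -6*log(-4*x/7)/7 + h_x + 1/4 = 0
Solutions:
 h(x) = C1 + 6*x*log(-x)/7 + x*(-24*log(7) - 31 + 48*log(2))/28


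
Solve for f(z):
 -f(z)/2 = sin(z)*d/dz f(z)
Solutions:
 f(z) = C1*(cos(z) + 1)^(1/4)/(cos(z) - 1)^(1/4)


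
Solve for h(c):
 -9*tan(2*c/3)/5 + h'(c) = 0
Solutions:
 h(c) = C1 - 27*log(cos(2*c/3))/10


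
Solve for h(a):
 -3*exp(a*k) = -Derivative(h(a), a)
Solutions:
 h(a) = C1 + 3*exp(a*k)/k


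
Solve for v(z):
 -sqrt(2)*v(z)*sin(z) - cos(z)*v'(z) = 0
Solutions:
 v(z) = C1*cos(z)^(sqrt(2))


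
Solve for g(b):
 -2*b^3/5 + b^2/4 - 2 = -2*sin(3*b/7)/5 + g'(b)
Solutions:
 g(b) = C1 - b^4/10 + b^3/12 - 2*b - 14*cos(3*b/7)/15


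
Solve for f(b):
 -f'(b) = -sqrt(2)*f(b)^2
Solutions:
 f(b) = -1/(C1 + sqrt(2)*b)


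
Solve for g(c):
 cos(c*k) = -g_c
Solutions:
 g(c) = C1 - sin(c*k)/k


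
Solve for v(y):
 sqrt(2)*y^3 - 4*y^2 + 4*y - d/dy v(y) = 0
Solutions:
 v(y) = C1 + sqrt(2)*y^4/4 - 4*y^3/3 + 2*y^2


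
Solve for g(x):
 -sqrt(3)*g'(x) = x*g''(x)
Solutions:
 g(x) = C1 + C2*x^(1 - sqrt(3))


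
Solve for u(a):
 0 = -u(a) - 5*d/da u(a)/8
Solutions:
 u(a) = C1*exp(-8*a/5)


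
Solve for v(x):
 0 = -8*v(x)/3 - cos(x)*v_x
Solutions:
 v(x) = C1*(sin(x) - 1)^(4/3)/(sin(x) + 1)^(4/3)


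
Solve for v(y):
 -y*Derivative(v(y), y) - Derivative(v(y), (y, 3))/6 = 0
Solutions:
 v(y) = C1 + Integral(C2*airyai(-6^(1/3)*y) + C3*airybi(-6^(1/3)*y), y)


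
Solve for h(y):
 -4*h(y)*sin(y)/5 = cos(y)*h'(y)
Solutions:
 h(y) = C1*cos(y)^(4/5)


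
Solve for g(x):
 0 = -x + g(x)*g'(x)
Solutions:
 g(x) = -sqrt(C1 + x^2)
 g(x) = sqrt(C1 + x^2)


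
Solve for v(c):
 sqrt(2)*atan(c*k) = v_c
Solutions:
 v(c) = C1 + sqrt(2)*Piecewise((c*atan(c*k) - log(c^2*k^2 + 1)/(2*k), Ne(k, 0)), (0, True))


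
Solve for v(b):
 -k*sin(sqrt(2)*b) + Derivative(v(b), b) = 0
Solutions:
 v(b) = C1 - sqrt(2)*k*cos(sqrt(2)*b)/2


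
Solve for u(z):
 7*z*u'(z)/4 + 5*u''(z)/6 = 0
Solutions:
 u(z) = C1 + C2*erf(sqrt(105)*z/10)


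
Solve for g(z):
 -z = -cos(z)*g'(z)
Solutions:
 g(z) = C1 + Integral(z/cos(z), z)


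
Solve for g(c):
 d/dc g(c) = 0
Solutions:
 g(c) = C1


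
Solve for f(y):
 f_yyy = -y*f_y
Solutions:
 f(y) = C1 + Integral(C2*airyai(-y) + C3*airybi(-y), y)


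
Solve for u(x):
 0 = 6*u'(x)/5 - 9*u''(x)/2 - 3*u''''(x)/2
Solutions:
 u(x) = C1 + C2*exp(5^(1/3)*x*(-5^(1/3)*(2 + sqrt(29))^(1/3) + 5/(2 + sqrt(29))^(1/3))/10)*sin(sqrt(3)*5^(1/3)*x*(5/(2 + sqrt(29))^(1/3) + 5^(1/3)*(2 + sqrt(29))^(1/3))/10) + C3*exp(5^(1/3)*x*(-5^(1/3)*(2 + sqrt(29))^(1/3) + 5/(2 + sqrt(29))^(1/3))/10)*cos(sqrt(3)*5^(1/3)*x*(5/(2 + sqrt(29))^(1/3) + 5^(1/3)*(2 + sqrt(29))^(1/3))/10) + C4*exp(5^(1/3)*x*(-1/(2 + sqrt(29))^(1/3) + 5^(1/3)*(2 + sqrt(29))^(1/3)/5))


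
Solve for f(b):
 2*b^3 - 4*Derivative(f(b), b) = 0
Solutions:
 f(b) = C1 + b^4/8


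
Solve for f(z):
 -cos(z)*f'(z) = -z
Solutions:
 f(z) = C1 + Integral(z/cos(z), z)


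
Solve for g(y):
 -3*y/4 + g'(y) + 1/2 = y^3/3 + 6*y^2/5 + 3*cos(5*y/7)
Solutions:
 g(y) = C1 + y^4/12 + 2*y^3/5 + 3*y^2/8 - y/2 + 21*sin(5*y/7)/5


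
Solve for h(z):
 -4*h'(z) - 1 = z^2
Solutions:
 h(z) = C1 - z^3/12 - z/4


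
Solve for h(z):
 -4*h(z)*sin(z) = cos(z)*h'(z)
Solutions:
 h(z) = C1*cos(z)^4


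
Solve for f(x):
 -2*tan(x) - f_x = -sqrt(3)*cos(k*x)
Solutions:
 f(x) = C1 + sqrt(3)*Piecewise((sin(k*x)/k, Ne(k, 0)), (x, True)) + 2*log(cos(x))


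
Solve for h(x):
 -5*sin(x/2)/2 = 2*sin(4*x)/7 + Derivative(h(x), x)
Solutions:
 h(x) = C1 + 5*cos(x/2) + cos(4*x)/14


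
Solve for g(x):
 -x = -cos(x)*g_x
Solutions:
 g(x) = C1 + Integral(x/cos(x), x)


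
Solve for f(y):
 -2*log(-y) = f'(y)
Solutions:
 f(y) = C1 - 2*y*log(-y) + 2*y


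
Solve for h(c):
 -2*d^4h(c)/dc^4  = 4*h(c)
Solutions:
 h(c) = (C1*sin(2^(3/4)*c/2) + C2*cos(2^(3/4)*c/2))*exp(-2^(3/4)*c/2) + (C3*sin(2^(3/4)*c/2) + C4*cos(2^(3/4)*c/2))*exp(2^(3/4)*c/2)


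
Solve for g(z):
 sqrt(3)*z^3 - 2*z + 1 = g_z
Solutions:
 g(z) = C1 + sqrt(3)*z^4/4 - z^2 + z


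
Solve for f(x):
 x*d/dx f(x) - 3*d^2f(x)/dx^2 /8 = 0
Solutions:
 f(x) = C1 + C2*erfi(2*sqrt(3)*x/3)


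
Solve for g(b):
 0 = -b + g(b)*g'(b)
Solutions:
 g(b) = -sqrt(C1 + b^2)
 g(b) = sqrt(C1 + b^2)


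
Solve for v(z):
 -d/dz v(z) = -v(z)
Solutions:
 v(z) = C1*exp(z)


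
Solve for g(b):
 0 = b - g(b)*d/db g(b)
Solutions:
 g(b) = -sqrt(C1 + b^2)
 g(b) = sqrt(C1 + b^2)


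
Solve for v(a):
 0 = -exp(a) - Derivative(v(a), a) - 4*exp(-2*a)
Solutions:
 v(a) = C1 - exp(a) + 2*exp(-2*a)


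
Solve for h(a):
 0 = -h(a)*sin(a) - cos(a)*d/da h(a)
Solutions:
 h(a) = C1*cos(a)


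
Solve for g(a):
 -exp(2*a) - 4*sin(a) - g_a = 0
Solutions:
 g(a) = C1 - exp(2*a)/2 + 4*cos(a)


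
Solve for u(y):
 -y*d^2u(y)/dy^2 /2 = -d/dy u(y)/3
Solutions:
 u(y) = C1 + C2*y^(5/3)


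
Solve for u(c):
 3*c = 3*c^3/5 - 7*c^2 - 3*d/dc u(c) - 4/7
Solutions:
 u(c) = C1 + c^4/20 - 7*c^3/9 - c^2/2 - 4*c/21


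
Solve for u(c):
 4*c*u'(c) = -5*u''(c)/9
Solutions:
 u(c) = C1 + C2*erf(3*sqrt(10)*c/5)


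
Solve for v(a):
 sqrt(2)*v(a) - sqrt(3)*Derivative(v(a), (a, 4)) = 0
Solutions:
 v(a) = C1*exp(-2^(1/8)*3^(7/8)*a/3) + C2*exp(2^(1/8)*3^(7/8)*a/3) + C3*sin(2^(1/8)*3^(7/8)*a/3) + C4*cos(2^(1/8)*3^(7/8)*a/3)


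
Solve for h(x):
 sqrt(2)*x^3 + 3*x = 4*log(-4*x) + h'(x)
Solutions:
 h(x) = C1 + sqrt(2)*x^4/4 + 3*x^2/2 - 4*x*log(-x) + 4*x*(1 - 2*log(2))


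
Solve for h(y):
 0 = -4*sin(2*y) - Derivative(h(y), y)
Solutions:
 h(y) = C1 + 2*cos(2*y)


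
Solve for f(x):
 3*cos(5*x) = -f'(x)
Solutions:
 f(x) = C1 - 3*sin(5*x)/5


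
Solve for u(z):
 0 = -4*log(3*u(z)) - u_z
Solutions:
 Integral(1/(log(_y) + log(3)), (_y, u(z)))/4 = C1 - z


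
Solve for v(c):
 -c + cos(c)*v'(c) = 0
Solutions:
 v(c) = C1 + Integral(c/cos(c), c)


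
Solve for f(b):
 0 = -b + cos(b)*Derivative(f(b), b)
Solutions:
 f(b) = C1 + Integral(b/cos(b), b)


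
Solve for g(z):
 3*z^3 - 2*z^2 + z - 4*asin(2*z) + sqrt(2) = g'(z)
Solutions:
 g(z) = C1 + 3*z^4/4 - 2*z^3/3 + z^2/2 - 4*z*asin(2*z) + sqrt(2)*z - 2*sqrt(1 - 4*z^2)


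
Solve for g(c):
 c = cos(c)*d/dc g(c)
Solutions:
 g(c) = C1 + Integral(c/cos(c), c)


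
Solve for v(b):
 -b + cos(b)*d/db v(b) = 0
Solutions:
 v(b) = C1 + Integral(b/cos(b), b)


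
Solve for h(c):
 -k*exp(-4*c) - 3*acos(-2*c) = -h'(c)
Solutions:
 h(c) = C1 + 3*c*acos(-2*c) - k*exp(-4*c)/4 + 3*sqrt(1 - 4*c^2)/2


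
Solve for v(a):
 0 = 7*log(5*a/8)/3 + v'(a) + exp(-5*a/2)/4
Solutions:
 v(a) = C1 - 7*a*log(a)/3 + a*(-7*log(5)/3 + 7/3 + 7*log(2)) + exp(-5*a/2)/10


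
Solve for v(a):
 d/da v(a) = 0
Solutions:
 v(a) = C1


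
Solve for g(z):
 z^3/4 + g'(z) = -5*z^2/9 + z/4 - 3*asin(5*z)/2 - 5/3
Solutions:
 g(z) = C1 - z^4/16 - 5*z^3/27 + z^2/8 - 3*z*asin(5*z)/2 - 5*z/3 - 3*sqrt(1 - 25*z^2)/10


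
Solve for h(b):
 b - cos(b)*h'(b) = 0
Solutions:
 h(b) = C1 + Integral(b/cos(b), b)


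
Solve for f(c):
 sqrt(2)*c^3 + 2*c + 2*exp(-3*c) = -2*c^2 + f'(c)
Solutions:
 f(c) = C1 + sqrt(2)*c^4/4 + 2*c^3/3 + c^2 - 2*exp(-3*c)/3


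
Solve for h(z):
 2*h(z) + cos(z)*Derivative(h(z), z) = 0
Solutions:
 h(z) = C1*(sin(z) - 1)/(sin(z) + 1)


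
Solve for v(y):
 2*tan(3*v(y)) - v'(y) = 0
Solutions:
 v(y) = -asin(C1*exp(6*y))/3 + pi/3
 v(y) = asin(C1*exp(6*y))/3


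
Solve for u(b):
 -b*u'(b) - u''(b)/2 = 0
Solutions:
 u(b) = C1 + C2*erf(b)


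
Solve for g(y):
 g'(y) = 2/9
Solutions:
 g(y) = C1 + 2*y/9


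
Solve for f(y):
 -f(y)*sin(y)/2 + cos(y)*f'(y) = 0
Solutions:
 f(y) = C1/sqrt(cos(y))


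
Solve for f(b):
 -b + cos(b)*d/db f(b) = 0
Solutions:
 f(b) = C1 + Integral(b/cos(b), b)


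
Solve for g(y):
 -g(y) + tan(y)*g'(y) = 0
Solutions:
 g(y) = C1*sin(y)


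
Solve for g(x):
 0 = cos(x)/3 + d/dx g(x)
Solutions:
 g(x) = C1 - sin(x)/3


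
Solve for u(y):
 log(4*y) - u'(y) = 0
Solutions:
 u(y) = C1 + y*log(y) - y + y*log(4)


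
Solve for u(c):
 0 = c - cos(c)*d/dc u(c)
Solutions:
 u(c) = C1 + Integral(c/cos(c), c)


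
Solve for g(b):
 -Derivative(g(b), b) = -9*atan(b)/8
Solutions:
 g(b) = C1 + 9*b*atan(b)/8 - 9*log(b^2 + 1)/16


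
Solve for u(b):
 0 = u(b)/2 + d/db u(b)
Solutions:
 u(b) = C1*exp(-b/2)


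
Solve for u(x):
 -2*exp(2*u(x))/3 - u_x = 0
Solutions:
 u(x) = log(-sqrt(1/(C1 + 2*x))) - log(2) + log(6)/2
 u(x) = log(1/(C1 + 2*x))/2 - log(2) + log(6)/2


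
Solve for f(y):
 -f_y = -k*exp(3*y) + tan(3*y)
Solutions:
 f(y) = C1 + k*exp(3*y)/3 + log(cos(3*y))/3


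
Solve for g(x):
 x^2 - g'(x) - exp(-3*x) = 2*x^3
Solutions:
 g(x) = C1 - x^4/2 + x^3/3 + exp(-3*x)/3


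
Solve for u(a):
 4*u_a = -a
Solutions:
 u(a) = C1 - a^2/8


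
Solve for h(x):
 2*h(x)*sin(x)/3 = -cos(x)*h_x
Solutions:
 h(x) = C1*cos(x)^(2/3)


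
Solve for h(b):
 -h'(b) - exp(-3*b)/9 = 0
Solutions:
 h(b) = C1 + exp(-3*b)/27


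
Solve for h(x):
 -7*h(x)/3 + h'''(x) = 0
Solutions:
 h(x) = C3*exp(3^(2/3)*7^(1/3)*x/3) + (C1*sin(3^(1/6)*7^(1/3)*x/2) + C2*cos(3^(1/6)*7^(1/3)*x/2))*exp(-3^(2/3)*7^(1/3)*x/6)


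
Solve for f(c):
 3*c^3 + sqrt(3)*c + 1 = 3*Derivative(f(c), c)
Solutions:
 f(c) = C1 + c^4/4 + sqrt(3)*c^2/6 + c/3


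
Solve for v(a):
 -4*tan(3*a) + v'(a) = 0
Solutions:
 v(a) = C1 - 4*log(cos(3*a))/3


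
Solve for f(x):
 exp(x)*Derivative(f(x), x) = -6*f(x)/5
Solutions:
 f(x) = C1*exp(6*exp(-x)/5)


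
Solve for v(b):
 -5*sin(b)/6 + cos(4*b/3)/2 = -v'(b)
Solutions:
 v(b) = C1 - 3*sin(4*b/3)/8 - 5*cos(b)/6


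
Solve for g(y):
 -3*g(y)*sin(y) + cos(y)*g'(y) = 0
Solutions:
 g(y) = C1/cos(y)^3


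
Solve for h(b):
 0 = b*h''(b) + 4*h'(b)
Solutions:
 h(b) = C1 + C2/b^3


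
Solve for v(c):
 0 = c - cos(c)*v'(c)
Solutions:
 v(c) = C1 + Integral(c/cos(c), c)


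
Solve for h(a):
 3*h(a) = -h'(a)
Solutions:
 h(a) = C1*exp(-3*a)


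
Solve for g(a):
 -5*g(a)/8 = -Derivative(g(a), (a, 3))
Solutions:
 g(a) = C3*exp(5^(1/3)*a/2) + (C1*sin(sqrt(3)*5^(1/3)*a/4) + C2*cos(sqrt(3)*5^(1/3)*a/4))*exp(-5^(1/3)*a/4)


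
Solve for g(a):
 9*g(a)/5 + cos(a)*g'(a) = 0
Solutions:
 g(a) = C1*(sin(a) - 1)^(9/10)/(sin(a) + 1)^(9/10)


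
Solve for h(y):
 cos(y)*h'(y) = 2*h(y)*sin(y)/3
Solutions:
 h(y) = C1/cos(y)^(2/3)


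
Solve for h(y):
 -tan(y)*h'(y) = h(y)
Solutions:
 h(y) = C1/sin(y)


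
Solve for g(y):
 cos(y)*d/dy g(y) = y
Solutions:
 g(y) = C1 + Integral(y/cos(y), y)


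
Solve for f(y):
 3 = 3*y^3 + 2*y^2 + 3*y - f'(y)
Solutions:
 f(y) = C1 + 3*y^4/4 + 2*y^3/3 + 3*y^2/2 - 3*y


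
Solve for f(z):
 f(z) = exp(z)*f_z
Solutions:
 f(z) = C1*exp(-exp(-z))


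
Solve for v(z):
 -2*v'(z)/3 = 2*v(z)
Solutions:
 v(z) = C1*exp(-3*z)


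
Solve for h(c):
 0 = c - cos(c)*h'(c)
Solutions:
 h(c) = C1 + Integral(c/cos(c), c)


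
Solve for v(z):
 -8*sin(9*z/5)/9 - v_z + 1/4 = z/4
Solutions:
 v(z) = C1 - z^2/8 + z/4 + 40*cos(9*z/5)/81


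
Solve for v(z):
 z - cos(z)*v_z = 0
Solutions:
 v(z) = C1 + Integral(z/cos(z), z)


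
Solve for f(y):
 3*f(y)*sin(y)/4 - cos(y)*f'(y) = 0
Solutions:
 f(y) = C1/cos(y)^(3/4)


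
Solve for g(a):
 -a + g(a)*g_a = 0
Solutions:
 g(a) = -sqrt(C1 + a^2)
 g(a) = sqrt(C1 + a^2)


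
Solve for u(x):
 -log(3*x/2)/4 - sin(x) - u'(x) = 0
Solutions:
 u(x) = C1 - x*log(x)/4 - x*log(3)/4 + x*log(2)/4 + x/4 + cos(x)


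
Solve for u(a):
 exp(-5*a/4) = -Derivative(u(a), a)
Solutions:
 u(a) = C1 + 4*exp(-5*a/4)/5


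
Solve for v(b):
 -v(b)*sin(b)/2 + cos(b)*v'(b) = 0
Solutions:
 v(b) = C1/sqrt(cos(b))


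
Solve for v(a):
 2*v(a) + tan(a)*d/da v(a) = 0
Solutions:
 v(a) = C1/sin(a)^2


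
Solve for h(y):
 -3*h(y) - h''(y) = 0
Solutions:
 h(y) = C1*sin(sqrt(3)*y) + C2*cos(sqrt(3)*y)


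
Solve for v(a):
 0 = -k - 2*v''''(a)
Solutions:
 v(a) = C1 + C2*a + C3*a^2 + C4*a^3 - a^4*k/48


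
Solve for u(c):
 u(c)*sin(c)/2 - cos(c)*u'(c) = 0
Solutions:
 u(c) = C1/sqrt(cos(c))


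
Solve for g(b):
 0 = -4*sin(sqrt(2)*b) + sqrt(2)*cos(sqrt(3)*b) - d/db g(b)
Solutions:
 g(b) = C1 + sqrt(6)*sin(sqrt(3)*b)/3 + 2*sqrt(2)*cos(sqrt(2)*b)


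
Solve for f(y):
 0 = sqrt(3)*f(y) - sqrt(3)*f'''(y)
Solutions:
 f(y) = C3*exp(y) + (C1*sin(sqrt(3)*y/2) + C2*cos(sqrt(3)*y/2))*exp(-y/2)


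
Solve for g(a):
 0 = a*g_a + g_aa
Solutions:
 g(a) = C1 + C2*erf(sqrt(2)*a/2)


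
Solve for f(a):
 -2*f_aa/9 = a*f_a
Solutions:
 f(a) = C1 + C2*erf(3*a/2)


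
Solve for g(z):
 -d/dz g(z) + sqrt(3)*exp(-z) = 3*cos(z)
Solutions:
 g(z) = C1 - 3*sin(z) - sqrt(3)*exp(-z)


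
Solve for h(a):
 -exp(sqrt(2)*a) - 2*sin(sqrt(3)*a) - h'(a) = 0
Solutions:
 h(a) = C1 - sqrt(2)*exp(sqrt(2)*a)/2 + 2*sqrt(3)*cos(sqrt(3)*a)/3


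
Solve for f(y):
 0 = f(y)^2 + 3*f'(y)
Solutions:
 f(y) = 3/(C1 + y)


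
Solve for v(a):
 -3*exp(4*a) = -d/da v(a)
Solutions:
 v(a) = C1 + 3*exp(4*a)/4


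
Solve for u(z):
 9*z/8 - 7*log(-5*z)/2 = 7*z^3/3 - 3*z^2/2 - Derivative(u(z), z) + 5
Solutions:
 u(z) = C1 + 7*z^4/12 - z^3/2 - 9*z^2/16 + 7*z*log(-z)/2 + z*(3 + 7*log(5))/2


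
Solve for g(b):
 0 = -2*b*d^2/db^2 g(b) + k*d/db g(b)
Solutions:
 g(b) = C1 + b^(re(k)/2 + 1)*(C2*sin(log(b)*Abs(im(k))/2) + C3*cos(log(b)*im(k)/2))


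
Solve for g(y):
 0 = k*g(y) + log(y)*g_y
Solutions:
 g(y) = C1*exp(-k*li(y))


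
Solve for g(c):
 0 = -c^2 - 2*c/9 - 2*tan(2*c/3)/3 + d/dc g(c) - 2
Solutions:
 g(c) = C1 + c^3/3 + c^2/9 + 2*c - log(cos(2*c/3))


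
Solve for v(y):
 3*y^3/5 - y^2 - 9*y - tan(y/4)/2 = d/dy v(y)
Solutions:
 v(y) = C1 + 3*y^4/20 - y^3/3 - 9*y^2/2 + 2*log(cos(y/4))


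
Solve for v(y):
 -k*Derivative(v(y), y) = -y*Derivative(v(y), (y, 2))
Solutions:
 v(y) = C1 + y^(re(k) + 1)*(C2*sin(log(y)*Abs(im(k))) + C3*cos(log(y)*im(k)))


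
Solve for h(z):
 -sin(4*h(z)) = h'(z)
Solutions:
 h(z) = -acos((-C1 - exp(8*z))/(C1 - exp(8*z)))/4 + pi/2
 h(z) = acos((-C1 - exp(8*z))/(C1 - exp(8*z)))/4


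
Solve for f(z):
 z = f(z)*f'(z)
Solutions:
 f(z) = -sqrt(C1 + z^2)
 f(z) = sqrt(C1 + z^2)


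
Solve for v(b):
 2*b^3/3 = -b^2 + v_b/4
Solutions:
 v(b) = C1 + 2*b^4/3 + 4*b^3/3


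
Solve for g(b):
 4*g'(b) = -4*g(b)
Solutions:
 g(b) = C1*exp(-b)


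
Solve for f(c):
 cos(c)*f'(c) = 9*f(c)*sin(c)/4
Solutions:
 f(c) = C1/cos(c)^(9/4)


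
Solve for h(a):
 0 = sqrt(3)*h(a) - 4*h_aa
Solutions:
 h(a) = C1*exp(-3^(1/4)*a/2) + C2*exp(3^(1/4)*a/2)
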